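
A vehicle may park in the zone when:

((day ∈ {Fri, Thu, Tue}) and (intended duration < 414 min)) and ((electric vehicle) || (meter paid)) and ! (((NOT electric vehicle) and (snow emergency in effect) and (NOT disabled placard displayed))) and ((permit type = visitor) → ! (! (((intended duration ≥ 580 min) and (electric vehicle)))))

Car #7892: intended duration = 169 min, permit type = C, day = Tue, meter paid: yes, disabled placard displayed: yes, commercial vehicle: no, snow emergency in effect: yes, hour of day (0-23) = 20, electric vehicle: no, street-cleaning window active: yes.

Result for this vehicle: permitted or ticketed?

Permitted

Atomic conditions:
  day ∈ {Fri, Thu, Tue}: Tue is in the set → true
  intended duration < 414 min: 169 < 414 is true
  electric vehicle: no → false
  meter paid: yes → true
  NOT electric vehicle: no → true
  snow emergency in effect: yes → true
  NOT disabled placard displayed: yes → false
  permit type = visitor: C == visitor is false
  intended duration ≥ 580 min: 169 ≥ 580 is false
Combine:
[1] true AND true = true
[2] false OR true = true
[3.1] true AND true AND false = false
[3] NOT false = true
[4.2.1.1] false AND false = false
[4.2.1] NOT false = true
[4.2] NOT true = false
[4] false → false (antecedent false ⇒ implication holds) = true
[root] true AND true AND true AND true = true
Overall: true → permitted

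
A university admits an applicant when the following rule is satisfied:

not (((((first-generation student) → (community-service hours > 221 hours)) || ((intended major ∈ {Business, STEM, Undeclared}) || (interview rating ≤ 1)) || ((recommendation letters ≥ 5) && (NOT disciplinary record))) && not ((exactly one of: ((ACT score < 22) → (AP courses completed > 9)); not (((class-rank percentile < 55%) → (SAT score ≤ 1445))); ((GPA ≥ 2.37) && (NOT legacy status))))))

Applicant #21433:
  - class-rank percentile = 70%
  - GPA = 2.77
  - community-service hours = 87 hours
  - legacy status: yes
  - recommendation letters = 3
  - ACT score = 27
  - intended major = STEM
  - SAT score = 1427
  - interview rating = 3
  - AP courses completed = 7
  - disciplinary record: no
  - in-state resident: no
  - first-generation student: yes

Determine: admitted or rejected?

Admitted

Atomic conditions:
  first-generation student: yes → true
  community-service hours > 221 hours: 87 > 221 is false
  intended major ∈ {Business, STEM, Undeclared}: STEM is in the set → true
  interview rating ≤ 1: 3 ≤ 1 is false
  recommendation letters ≥ 5: 3 ≥ 5 is false
  NOT disciplinary record: no → true
  ACT score < 22: 27 < 22 is false
  AP courses completed > 9: 7 > 9 is false
  class-rank percentile < 55%: 70 < 55 is false
  SAT score ≤ 1445: 1427 ≤ 1445 is true
  GPA ≥ 2.37: 2.77 ≥ 2.37 is true
  NOT legacy status: yes → false
Combine:
[1.1.1] true → false = false
[1.1.2] true OR false = true
[1.1.3] false AND true = false
[1.1] false OR true OR false = true
[1.2.1.1] false → false (antecedent false ⇒ implication holds) = true
[1.2.1.2.1] false → true (antecedent false ⇒ implication holds) = true
[1.2.1.2] NOT true = false
[1.2.1.3] true AND false = false
[1.2.1] exactly-one(true, false, false) = true
[1.2] NOT true = false
[1] true AND false = false
[root] NOT false = true
Overall: true → admitted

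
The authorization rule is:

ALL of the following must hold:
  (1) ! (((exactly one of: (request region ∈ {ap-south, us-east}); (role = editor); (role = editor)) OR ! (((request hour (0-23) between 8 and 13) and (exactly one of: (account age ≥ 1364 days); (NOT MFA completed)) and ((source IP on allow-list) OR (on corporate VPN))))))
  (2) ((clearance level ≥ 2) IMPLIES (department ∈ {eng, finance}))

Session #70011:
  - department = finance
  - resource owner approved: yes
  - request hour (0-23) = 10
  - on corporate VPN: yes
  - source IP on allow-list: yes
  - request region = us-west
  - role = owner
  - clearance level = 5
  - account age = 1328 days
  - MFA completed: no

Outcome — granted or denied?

Granted

Atomic conditions:
  request region ∈ {ap-south, us-east}: us-west is not in the set → false
  role = editor: owner == editor is false
  request hour (0-23) between 8 and 13: 10 in [8, 13] is true
  account age ≥ 1364 days: 1328 ≥ 1364 is false
  NOT MFA completed: no → true
  source IP on allow-list: yes → true
  on corporate VPN: yes → true
  clearance level ≥ 2: 5 ≥ 2 is true
  department ∈ {eng, finance}: finance is in the set → true
Combine:
[1.1.1] exactly-one(false, false, false) = false
[1.1.2.1.2] exactly-one(false, true) = true
[1.1.2.1.3] true OR true = true
[1.1.2.1] true AND true AND true = true
[1.1.2] NOT true = false
[1.1] false OR false = false
[1] NOT false = true
[2] true → true = true
[root] true AND true = true
Overall: true → granted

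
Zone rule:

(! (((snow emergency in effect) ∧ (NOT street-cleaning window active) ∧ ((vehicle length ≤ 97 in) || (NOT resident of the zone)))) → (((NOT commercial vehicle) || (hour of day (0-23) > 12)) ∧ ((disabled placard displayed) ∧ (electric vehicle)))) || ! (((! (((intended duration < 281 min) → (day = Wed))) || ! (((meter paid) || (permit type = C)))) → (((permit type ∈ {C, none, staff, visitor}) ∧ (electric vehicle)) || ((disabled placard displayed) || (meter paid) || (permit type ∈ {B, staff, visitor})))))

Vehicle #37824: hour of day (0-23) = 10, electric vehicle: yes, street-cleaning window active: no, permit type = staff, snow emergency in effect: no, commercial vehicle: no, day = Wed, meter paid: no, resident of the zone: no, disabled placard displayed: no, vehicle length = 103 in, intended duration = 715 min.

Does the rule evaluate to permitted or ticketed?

Ticketed

Atomic conditions:
  snow emergency in effect: no → false
  NOT street-cleaning window active: no → true
  vehicle length ≤ 97 in: 103 ≤ 97 is false
  NOT resident of the zone: no → true
  NOT commercial vehicle: no → true
  hour of day (0-23) > 12: 10 > 12 is false
  disabled placard displayed: no → false
  electric vehicle: yes → true
  intended duration < 281 min: 715 < 281 is false
  day = Wed: Wed == Wed is true
  meter paid: no → false
  permit type = C: staff == C is false
  permit type ∈ {C, none, staff, visitor}: staff is in the set → true
  permit type ∈ {B, staff, visitor}: staff is in the set → true
Combine:
[1.1.1.3] false OR true = true
[1.1.1] false AND true AND true = false
[1.1] NOT false = true
[1.2.1] true OR false = true
[1.2.2] false AND true = false
[1.2] true AND false = false
[1] true → false = false
[2.1.1.1.1] false → true (antecedent false ⇒ implication holds) = true
[2.1.1.1] NOT true = false
[2.1.1.2.1] false OR false = false
[2.1.1.2] NOT false = true
[2.1.1] false OR true = true
[2.1.2.1] true AND true = true
[2.1.2.2] false OR false OR true = true
[2.1.2] true OR true = true
[2.1] true → true = true
[2] NOT true = false
[root] false OR false = false
Overall: false → ticketed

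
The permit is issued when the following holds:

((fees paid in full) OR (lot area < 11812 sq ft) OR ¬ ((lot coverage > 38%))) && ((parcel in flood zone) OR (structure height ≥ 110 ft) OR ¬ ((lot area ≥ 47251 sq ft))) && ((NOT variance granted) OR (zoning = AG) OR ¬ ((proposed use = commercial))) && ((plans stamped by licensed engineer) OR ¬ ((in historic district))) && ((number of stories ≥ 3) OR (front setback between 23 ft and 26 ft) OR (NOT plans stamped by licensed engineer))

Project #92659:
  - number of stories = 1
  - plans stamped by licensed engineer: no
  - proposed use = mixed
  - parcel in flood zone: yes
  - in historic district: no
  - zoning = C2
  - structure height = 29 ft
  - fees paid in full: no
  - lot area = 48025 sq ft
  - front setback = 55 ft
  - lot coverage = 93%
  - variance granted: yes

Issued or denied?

Atomic conditions:
  fees paid in full: no → false
  lot area < 11812 sq ft: 48025 < 11812 is false
  lot coverage > 38%: 93 > 38 is true
  parcel in flood zone: yes → true
  structure height ≥ 110 ft: 29 ≥ 110 is false
  lot area ≥ 47251 sq ft: 48025 ≥ 47251 is true
  NOT variance granted: yes → false
  zoning = AG: C2 == AG is false
  proposed use = commercial: mixed == commercial is false
  plans stamped by licensed engineer: no → false
  in historic district: no → false
  number of stories ≥ 3: 1 ≥ 3 is false
  front setback between 23 ft and 26 ft: 55 in [23, 26] is false
  NOT plans stamped by licensed engineer: no → true
Combine:
[1.3] NOT true = false
[1] false OR false OR false = false
[2.3] NOT true = false
[2] true OR false OR false = true
[3.3] NOT false = true
[3] false OR false OR true = true
[4.2] NOT false = true
[4] false OR true = true
[5] false OR false OR true = true
[root] false AND true AND true AND true AND true = false
Overall: false → denied

Denied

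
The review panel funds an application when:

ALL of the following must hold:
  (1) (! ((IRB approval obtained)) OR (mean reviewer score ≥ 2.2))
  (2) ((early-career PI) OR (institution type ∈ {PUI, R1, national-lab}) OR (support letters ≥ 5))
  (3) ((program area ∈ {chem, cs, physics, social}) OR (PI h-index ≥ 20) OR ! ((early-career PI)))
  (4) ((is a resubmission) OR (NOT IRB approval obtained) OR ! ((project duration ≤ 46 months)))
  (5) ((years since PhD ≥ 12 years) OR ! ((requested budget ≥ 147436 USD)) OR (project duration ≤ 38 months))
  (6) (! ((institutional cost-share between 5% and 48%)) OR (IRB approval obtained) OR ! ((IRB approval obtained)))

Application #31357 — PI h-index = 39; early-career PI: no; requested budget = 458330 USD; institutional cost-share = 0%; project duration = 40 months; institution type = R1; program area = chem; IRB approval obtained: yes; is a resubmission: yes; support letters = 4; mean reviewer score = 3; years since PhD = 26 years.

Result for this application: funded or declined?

Atomic conditions:
  IRB approval obtained: yes → true
  mean reviewer score ≥ 2.2: 3 ≥ 2.2 is true
  early-career PI: no → false
  institution type ∈ {PUI, R1, national-lab}: R1 is in the set → true
  support letters ≥ 5: 4 ≥ 5 is false
  program area ∈ {chem, cs, physics, social}: chem is in the set → true
  PI h-index ≥ 20: 39 ≥ 20 is true
  is a resubmission: yes → true
  NOT IRB approval obtained: yes → false
  project duration ≤ 46 months: 40 ≤ 46 is true
  years since PhD ≥ 12 years: 26 ≥ 12 is true
  requested budget ≥ 147436 USD: 458330 ≥ 147436 is true
  project duration ≤ 38 months: 40 ≤ 38 is false
  institutional cost-share between 5% and 48%: 0 in [5, 48] is false
Combine:
[1.1] NOT true = false
[1] false OR true = true
[2] false OR true OR false = true
[3.3] NOT false = true
[3] true OR true OR true = true
[4.3] NOT true = false
[4] true OR false OR false = true
[5.2] NOT true = false
[5] true OR false OR false = true
[6.1] NOT false = true
[6.3] NOT true = false
[6] true OR true OR false = true
[root] true AND true AND true AND true AND true AND true = true
Overall: true → funded

Funded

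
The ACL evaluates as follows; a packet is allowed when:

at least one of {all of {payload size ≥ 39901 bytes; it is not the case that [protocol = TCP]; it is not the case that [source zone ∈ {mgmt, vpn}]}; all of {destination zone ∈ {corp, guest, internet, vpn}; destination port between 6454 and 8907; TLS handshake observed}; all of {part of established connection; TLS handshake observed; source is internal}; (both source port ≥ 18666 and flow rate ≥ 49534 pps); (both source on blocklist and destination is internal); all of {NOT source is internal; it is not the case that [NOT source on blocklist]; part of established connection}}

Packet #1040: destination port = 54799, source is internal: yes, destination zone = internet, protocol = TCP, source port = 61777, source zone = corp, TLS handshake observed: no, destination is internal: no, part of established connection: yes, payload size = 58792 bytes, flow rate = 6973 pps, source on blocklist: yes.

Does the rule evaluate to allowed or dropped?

Atomic conditions:
  payload size ≥ 39901 bytes: 58792 ≥ 39901 is true
  protocol = TCP: TCP == TCP is true
  source zone ∈ {mgmt, vpn}: corp is not in the set → false
  destination zone ∈ {corp, guest, internet, vpn}: internet is in the set → true
  destination port between 6454 and 8907: 54799 in [6454, 8907] is false
  TLS handshake observed: no → false
  part of established connection: yes → true
  source is internal: yes → true
  source port ≥ 18666: 61777 ≥ 18666 is true
  flow rate ≥ 49534 pps: 6973 ≥ 49534 is false
  source on blocklist: yes → true
  destination is internal: no → false
  NOT source is internal: yes → false
  NOT source on blocklist: yes → false
Combine:
[1.2] NOT true = false
[1.3] NOT false = true
[1] true AND false AND true = false
[2] true AND false AND false = false
[3] true AND false AND true = false
[4] true AND false = false
[5] true AND false = false
[6.2] NOT false = true
[6] false AND true AND true = false
[root] false OR false OR false OR false OR false OR false = false
Overall: false → dropped

Dropped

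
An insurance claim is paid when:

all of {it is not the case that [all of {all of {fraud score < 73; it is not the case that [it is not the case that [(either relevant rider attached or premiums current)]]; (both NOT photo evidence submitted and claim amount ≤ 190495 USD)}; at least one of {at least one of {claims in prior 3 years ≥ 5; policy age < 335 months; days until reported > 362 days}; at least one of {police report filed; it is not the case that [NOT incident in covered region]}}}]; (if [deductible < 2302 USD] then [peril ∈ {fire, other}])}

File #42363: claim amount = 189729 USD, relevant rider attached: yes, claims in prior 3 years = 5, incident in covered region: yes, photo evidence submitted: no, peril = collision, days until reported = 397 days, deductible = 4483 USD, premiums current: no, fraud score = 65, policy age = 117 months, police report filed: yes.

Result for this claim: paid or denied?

Atomic conditions:
  fraud score < 73: 65 < 73 is true
  relevant rider attached: yes → true
  premiums current: no → false
  NOT photo evidence submitted: no → true
  claim amount ≤ 190495 USD: 189729 ≤ 190495 is true
  claims in prior 3 years ≥ 5: 5 ≥ 5 is true
  policy age < 335 months: 117 < 335 is true
  days until reported > 362 days: 397 > 362 is true
  police report filed: yes → true
  NOT incident in covered region: yes → false
  deductible < 2302 USD: 4483 < 2302 is false
  peril ∈ {fire, other}: collision is not in the set → false
Combine:
[1.1.1.2.1.1] true OR false = true
[1.1.1.2.1] NOT true = false
[1.1.1.2] NOT false = true
[1.1.1.3] true AND true = true
[1.1.1] true AND true AND true = true
[1.1.2.1] true OR true OR true = true
[1.1.2.2.2] NOT false = true
[1.1.2.2] true OR true = true
[1.1.2] true OR true = true
[1.1] true AND true = true
[1] NOT true = false
[2] false → false (antecedent false ⇒ implication holds) = true
[root] false AND true = false
Overall: false → denied

Denied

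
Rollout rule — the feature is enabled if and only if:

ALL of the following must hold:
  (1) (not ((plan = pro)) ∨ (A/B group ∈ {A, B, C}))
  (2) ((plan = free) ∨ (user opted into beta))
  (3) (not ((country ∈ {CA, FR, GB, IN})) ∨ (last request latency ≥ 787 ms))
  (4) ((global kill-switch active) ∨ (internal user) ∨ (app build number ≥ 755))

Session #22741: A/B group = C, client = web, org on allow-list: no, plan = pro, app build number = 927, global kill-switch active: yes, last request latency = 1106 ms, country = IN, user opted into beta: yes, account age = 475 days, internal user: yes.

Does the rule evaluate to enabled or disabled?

Enabled

Atomic conditions:
  plan = pro: pro == pro is true
  A/B group ∈ {A, B, C}: C is in the set → true
  plan = free: pro == free is false
  user opted into beta: yes → true
  country ∈ {CA, FR, GB, IN}: IN is in the set → true
  last request latency ≥ 787 ms: 1106 ≥ 787 is true
  global kill-switch active: yes → true
  internal user: yes → true
  app build number ≥ 755: 927 ≥ 755 is true
Combine:
[1.1] NOT true = false
[1] false OR true = true
[2] false OR true = true
[3.1] NOT true = false
[3] false OR true = true
[4] true OR true OR true = true
[root] true AND true AND true AND true = true
Overall: true → enabled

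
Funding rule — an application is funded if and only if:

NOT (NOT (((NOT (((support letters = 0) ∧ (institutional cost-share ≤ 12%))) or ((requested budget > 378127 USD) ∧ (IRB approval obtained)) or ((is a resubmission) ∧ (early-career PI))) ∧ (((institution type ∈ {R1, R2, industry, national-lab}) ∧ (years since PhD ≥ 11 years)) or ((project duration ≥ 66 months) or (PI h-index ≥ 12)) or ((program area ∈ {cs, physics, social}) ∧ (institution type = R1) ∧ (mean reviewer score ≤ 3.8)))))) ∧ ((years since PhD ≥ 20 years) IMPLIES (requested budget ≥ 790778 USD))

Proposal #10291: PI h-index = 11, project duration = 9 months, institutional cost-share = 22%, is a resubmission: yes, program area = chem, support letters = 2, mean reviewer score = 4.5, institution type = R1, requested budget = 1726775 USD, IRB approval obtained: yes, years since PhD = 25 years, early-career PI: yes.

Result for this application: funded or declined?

Funded

Atomic conditions:
  support letters = 0: 2 == 0 is false
  institutional cost-share ≤ 12%: 22 ≤ 12 is false
  requested budget > 378127 USD: 1726775 > 378127 is true
  IRB approval obtained: yes → true
  is a resubmission: yes → true
  early-career PI: yes → true
  institution type ∈ {R1, R2, industry, national-lab}: R1 is in the set → true
  years since PhD ≥ 11 years: 25 ≥ 11 is true
  project duration ≥ 66 months: 9 ≥ 66 is false
  PI h-index ≥ 12: 11 ≥ 12 is false
  program area ∈ {cs, physics, social}: chem is not in the set → false
  institution type = R1: R1 == R1 is true
  mean reviewer score ≤ 3.8: 4.5 ≤ 3.8 is false
  years since PhD ≥ 20 years: 25 ≥ 20 is true
  requested budget ≥ 790778 USD: 1726775 ≥ 790778 is true
Combine:
[1.1.1.1.1.1] false AND false = false
[1.1.1.1.1] NOT false = true
[1.1.1.1.2] true AND true = true
[1.1.1.1.3] true AND true = true
[1.1.1.1] true OR true OR true = true
[1.1.1.2.1] true AND true = true
[1.1.1.2.2] false OR false = false
[1.1.1.2.3] false AND true AND false = false
[1.1.1.2] true OR false OR false = true
[1.1.1] true AND true = true
[1.1] NOT true = false
[1] NOT false = true
[2] true → true = true
[root] true AND true = true
Overall: true → funded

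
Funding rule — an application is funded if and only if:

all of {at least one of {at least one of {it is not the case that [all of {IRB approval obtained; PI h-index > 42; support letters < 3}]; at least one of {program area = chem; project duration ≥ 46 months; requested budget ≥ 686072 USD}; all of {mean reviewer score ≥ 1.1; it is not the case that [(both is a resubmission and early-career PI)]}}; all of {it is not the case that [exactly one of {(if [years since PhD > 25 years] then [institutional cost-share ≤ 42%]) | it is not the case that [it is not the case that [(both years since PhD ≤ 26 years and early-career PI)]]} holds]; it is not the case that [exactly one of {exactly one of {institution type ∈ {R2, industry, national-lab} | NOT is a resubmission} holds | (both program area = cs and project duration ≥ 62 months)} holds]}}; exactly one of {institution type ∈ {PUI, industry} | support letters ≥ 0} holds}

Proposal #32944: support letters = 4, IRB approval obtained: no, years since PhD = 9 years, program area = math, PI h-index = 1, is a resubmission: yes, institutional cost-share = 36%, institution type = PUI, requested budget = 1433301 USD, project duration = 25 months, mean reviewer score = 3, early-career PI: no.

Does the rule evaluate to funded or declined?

Declined

Atomic conditions:
  IRB approval obtained: no → false
  PI h-index > 42: 1 > 42 is false
  support letters < 3: 4 < 3 is false
  program area = chem: math == chem is false
  project duration ≥ 46 months: 25 ≥ 46 is false
  requested budget ≥ 686072 USD: 1433301 ≥ 686072 is true
  mean reviewer score ≥ 1.1: 3 ≥ 1.1 is true
  is a resubmission: yes → true
  early-career PI: no → false
  years since PhD > 25 years: 9 > 25 is false
  institutional cost-share ≤ 42%: 36 ≤ 42 is true
  years since PhD ≤ 26 years: 9 ≤ 26 is true
  institution type ∈ {R2, industry, national-lab}: PUI is not in the set → false
  NOT is a resubmission: yes → false
  program area = cs: math == cs is false
  project duration ≥ 62 months: 25 ≥ 62 is false
  institution type ∈ {PUI, industry}: PUI is in the set → true
  support letters ≥ 0: 4 ≥ 0 is true
Combine:
[1.1.1.1] false AND false AND false = false
[1.1.1] NOT false = true
[1.1.2] false OR false OR true = true
[1.1.3.2.1] true AND false = false
[1.1.3.2] NOT false = true
[1.1.3] true AND true = true
[1.1] true OR true OR true = true
[1.2.1.1.1] false → true (antecedent false ⇒ implication holds) = true
[1.2.1.1.2.1.1] true AND false = false
[1.2.1.1.2.1] NOT false = true
[1.2.1.1.2] NOT true = false
[1.2.1.1] exactly-one(true, false) = true
[1.2.1] NOT true = false
[1.2.2.1.1] exactly-one(false, false) = false
[1.2.2.1.2] false AND false = false
[1.2.2.1] exactly-one(false, false) = false
[1.2.2] NOT false = true
[1.2] false AND true = false
[1] true OR false = true
[2] exactly-one(true, true) = false
[root] true AND false = false
Overall: false → declined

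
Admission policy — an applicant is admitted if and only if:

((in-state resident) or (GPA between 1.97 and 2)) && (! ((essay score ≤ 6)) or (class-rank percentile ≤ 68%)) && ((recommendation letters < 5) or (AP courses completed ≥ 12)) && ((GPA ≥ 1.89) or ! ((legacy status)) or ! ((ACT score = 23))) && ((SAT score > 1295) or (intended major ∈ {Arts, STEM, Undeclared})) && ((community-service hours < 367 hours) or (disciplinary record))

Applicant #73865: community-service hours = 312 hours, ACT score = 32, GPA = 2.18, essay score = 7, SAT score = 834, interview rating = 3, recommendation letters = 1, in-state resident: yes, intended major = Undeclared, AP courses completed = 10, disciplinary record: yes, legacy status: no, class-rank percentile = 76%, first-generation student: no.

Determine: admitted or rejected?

Atomic conditions:
  in-state resident: yes → true
  GPA between 1.97 and 2: 2.18 in [1.97, 2] is false
  essay score ≤ 6: 7 ≤ 6 is false
  class-rank percentile ≤ 68%: 76 ≤ 68 is false
  recommendation letters < 5: 1 < 5 is true
  AP courses completed ≥ 12: 10 ≥ 12 is false
  GPA ≥ 1.89: 2.18 ≥ 1.89 is true
  legacy status: no → false
  ACT score = 23: 32 == 23 is false
  SAT score > 1295: 834 > 1295 is false
  intended major ∈ {Arts, STEM, Undeclared}: Undeclared is in the set → true
  community-service hours < 367 hours: 312 < 367 is true
  disciplinary record: yes → true
Combine:
[1] true OR false = true
[2.1] NOT false = true
[2] true OR false = true
[3] true OR false = true
[4.2] NOT false = true
[4.3] NOT false = true
[4] true OR true OR true = true
[5] false OR true = true
[6] true OR true = true
[root] true AND true AND true AND true AND true AND true = true
Overall: true → admitted

Admitted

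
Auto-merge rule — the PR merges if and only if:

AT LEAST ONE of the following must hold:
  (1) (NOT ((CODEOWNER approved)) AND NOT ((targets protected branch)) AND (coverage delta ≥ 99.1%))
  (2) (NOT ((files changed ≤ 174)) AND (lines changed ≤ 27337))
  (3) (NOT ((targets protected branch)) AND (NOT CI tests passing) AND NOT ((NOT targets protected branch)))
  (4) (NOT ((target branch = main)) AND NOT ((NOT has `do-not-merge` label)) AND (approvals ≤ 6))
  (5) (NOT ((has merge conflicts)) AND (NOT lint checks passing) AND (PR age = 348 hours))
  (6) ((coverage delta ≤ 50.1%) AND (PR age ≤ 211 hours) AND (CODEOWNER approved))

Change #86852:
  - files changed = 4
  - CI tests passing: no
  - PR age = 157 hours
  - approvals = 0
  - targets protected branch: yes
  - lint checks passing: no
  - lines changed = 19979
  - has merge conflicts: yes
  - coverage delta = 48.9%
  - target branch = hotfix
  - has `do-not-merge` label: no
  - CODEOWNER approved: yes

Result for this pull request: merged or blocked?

Atomic conditions:
  CODEOWNER approved: yes → true
  targets protected branch: yes → true
  coverage delta ≥ 99.1%: 48.9 ≥ 99.1 is false
  files changed ≤ 174: 4 ≤ 174 is true
  lines changed ≤ 27337: 19979 ≤ 27337 is true
  NOT CI tests passing: no → true
  NOT targets protected branch: yes → false
  target branch = main: hotfix == main is false
  NOT has `do-not-merge` label: no → true
  approvals ≤ 6: 0 ≤ 6 is true
  has merge conflicts: yes → true
  NOT lint checks passing: no → true
  PR age = 348 hours: 157 == 348 is false
  coverage delta ≤ 50.1%: 48.9 ≤ 50.1 is true
  PR age ≤ 211 hours: 157 ≤ 211 is true
Combine:
[1.1] NOT true = false
[1.2] NOT true = false
[1] false AND false AND false = false
[2.1] NOT true = false
[2] false AND true = false
[3.1] NOT true = false
[3.3] NOT false = true
[3] false AND true AND true = false
[4.1] NOT false = true
[4.2] NOT true = false
[4] true AND false AND true = false
[5.1] NOT true = false
[5] false AND true AND false = false
[6] true AND true AND true = true
[root] false OR false OR false OR false OR false OR true = true
Overall: true → merged

Merged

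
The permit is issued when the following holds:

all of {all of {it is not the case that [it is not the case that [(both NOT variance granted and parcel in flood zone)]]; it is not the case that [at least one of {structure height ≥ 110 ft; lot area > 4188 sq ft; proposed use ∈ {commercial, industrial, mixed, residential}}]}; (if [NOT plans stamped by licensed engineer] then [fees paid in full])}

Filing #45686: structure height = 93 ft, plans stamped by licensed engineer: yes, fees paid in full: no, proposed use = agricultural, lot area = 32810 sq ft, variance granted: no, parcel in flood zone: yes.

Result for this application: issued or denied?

Atomic conditions:
  NOT variance granted: no → true
  parcel in flood zone: yes → true
  structure height ≥ 110 ft: 93 ≥ 110 is false
  lot area > 4188 sq ft: 32810 > 4188 is true
  proposed use ∈ {commercial, industrial, mixed, residential}: agricultural is not in the set → false
  NOT plans stamped by licensed engineer: yes → false
  fees paid in full: no → false
Combine:
[1.1.1.1] true AND true = true
[1.1.1] NOT true = false
[1.1] NOT false = true
[1.2.1] false OR true OR false = true
[1.2] NOT true = false
[1] true AND false = false
[2] false → false (antecedent false ⇒ implication holds) = true
[root] false AND true = false
Overall: false → denied

Denied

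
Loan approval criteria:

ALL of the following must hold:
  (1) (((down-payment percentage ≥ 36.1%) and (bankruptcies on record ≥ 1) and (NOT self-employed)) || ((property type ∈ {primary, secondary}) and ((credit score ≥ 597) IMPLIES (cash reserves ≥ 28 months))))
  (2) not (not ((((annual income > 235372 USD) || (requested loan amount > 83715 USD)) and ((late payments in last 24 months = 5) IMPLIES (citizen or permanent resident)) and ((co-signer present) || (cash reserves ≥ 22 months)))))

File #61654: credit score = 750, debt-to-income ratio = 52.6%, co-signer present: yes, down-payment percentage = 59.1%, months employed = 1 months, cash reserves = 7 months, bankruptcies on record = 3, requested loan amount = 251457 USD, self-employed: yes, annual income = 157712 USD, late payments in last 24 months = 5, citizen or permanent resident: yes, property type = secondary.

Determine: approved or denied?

Atomic conditions:
  down-payment percentage ≥ 36.1%: 59.1 ≥ 36.1 is true
  bankruptcies on record ≥ 1: 3 ≥ 1 is true
  NOT self-employed: yes → false
  property type ∈ {primary, secondary}: secondary is in the set → true
  credit score ≥ 597: 750 ≥ 597 is true
  cash reserves ≥ 28 months: 7 ≥ 28 is false
  annual income > 235372 USD: 157712 > 235372 is false
  requested loan amount > 83715 USD: 251457 > 83715 is true
  late payments in last 24 months = 5: 5 == 5 is true
  citizen or permanent resident: yes → true
  co-signer present: yes → true
  cash reserves ≥ 22 months: 7 ≥ 22 is false
Combine:
[1.1] true AND true AND false = false
[1.2.2] true → false = false
[1.2] true AND false = false
[1] false OR false = false
[2.1.1.1] false OR true = true
[2.1.1.2] true → true = true
[2.1.1.3] true OR false = true
[2.1.1] true AND true AND true = true
[2.1] NOT true = false
[2] NOT false = true
[root] false AND true = false
Overall: false → denied

Denied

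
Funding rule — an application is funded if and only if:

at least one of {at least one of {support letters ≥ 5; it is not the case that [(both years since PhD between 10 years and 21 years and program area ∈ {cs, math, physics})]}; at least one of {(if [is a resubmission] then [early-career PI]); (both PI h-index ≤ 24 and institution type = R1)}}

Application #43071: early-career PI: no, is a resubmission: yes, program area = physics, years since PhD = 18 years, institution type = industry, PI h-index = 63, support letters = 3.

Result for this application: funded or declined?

Atomic conditions:
  support letters ≥ 5: 3 ≥ 5 is false
  years since PhD between 10 years and 21 years: 18 in [10, 21] is true
  program area ∈ {cs, math, physics}: physics is in the set → true
  is a resubmission: yes → true
  early-career PI: no → false
  PI h-index ≤ 24: 63 ≤ 24 is false
  institution type = R1: industry == R1 is false
Combine:
[1.2.1] true AND true = true
[1.2] NOT true = false
[1] false OR false = false
[2.1] true → false = false
[2.2] false AND false = false
[2] false OR false = false
[root] false OR false = false
Overall: false → declined

Declined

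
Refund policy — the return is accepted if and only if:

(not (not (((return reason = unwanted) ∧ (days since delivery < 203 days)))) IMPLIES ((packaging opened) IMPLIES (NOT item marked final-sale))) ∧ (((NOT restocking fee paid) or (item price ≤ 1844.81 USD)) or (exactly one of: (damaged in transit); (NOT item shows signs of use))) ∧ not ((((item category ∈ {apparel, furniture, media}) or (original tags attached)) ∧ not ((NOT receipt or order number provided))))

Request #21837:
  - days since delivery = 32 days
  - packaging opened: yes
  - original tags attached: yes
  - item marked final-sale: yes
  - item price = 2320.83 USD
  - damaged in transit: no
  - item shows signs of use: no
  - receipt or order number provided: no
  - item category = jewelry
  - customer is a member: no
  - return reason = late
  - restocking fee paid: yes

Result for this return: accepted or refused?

Accepted

Atomic conditions:
  return reason = unwanted: late == unwanted is false
  days since delivery < 203 days: 32 < 203 is true
  packaging opened: yes → true
  NOT item marked final-sale: yes → false
  NOT restocking fee paid: yes → false
  item price ≤ 1844.81 USD: 2320.83 ≤ 1844.81 is false
  damaged in transit: no → false
  NOT item shows signs of use: no → true
  item category ∈ {apparel, furniture, media}: jewelry is not in the set → false
  original tags attached: yes → true
  NOT receipt or order number provided: no → true
Combine:
[1.1.1.1] false AND true = false
[1.1.1] NOT false = true
[1.1] NOT true = false
[1.2] true → false = false
[1] false → false (antecedent false ⇒ implication holds) = true
[2.1] false OR false = false
[2.2] exactly-one(false, true) = true
[2] false OR true = true
[3.1.1] false OR true = true
[3.1.2] NOT true = false
[3.1] true AND false = false
[3] NOT false = true
[root] true AND true AND true = true
Overall: true → accepted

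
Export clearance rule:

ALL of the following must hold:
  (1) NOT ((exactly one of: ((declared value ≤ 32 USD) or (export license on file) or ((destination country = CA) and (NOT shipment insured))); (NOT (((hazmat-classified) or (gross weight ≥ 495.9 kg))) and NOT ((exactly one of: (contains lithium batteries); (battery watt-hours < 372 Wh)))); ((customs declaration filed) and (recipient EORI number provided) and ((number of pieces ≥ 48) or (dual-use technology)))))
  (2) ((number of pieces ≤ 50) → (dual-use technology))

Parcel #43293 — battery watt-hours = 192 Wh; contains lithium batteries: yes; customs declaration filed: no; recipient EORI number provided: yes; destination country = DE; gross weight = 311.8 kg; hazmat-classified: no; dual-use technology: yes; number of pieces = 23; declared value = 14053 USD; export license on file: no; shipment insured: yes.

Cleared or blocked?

Blocked

Atomic conditions:
  declared value ≤ 32 USD: 14053 ≤ 32 is false
  export license on file: no → false
  destination country = CA: DE == CA is false
  NOT shipment insured: yes → false
  hazmat-classified: no → false
  gross weight ≥ 495.9 kg: 311.8 ≥ 495.9 is false
  contains lithium batteries: yes → true
  battery watt-hours < 372 Wh: 192 < 372 is true
  customs declaration filed: no → false
  recipient EORI number provided: yes → true
  number of pieces ≥ 48: 23 ≥ 48 is false
  dual-use technology: yes → true
  number of pieces ≤ 50: 23 ≤ 50 is true
Combine:
[1.1.1.3] false AND false = false
[1.1.1] false OR false OR false = false
[1.1.2.1.1] false OR false = false
[1.1.2.1] NOT false = true
[1.1.2.2.1] exactly-one(true, true) = false
[1.1.2.2] NOT false = true
[1.1.2] true AND true = true
[1.1.3.3] false OR true = true
[1.1.3] false AND true AND true = false
[1.1] exactly-one(false, true, false) = true
[1] NOT true = false
[2] true → true = true
[root] false AND true = false
Overall: false → blocked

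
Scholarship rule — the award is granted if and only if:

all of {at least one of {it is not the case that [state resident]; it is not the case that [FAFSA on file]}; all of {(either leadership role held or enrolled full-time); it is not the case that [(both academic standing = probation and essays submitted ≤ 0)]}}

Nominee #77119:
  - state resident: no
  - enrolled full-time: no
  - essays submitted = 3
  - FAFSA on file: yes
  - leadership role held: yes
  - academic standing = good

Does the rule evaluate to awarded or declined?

Awarded

Atomic conditions:
  state resident: no → false
  FAFSA on file: yes → true
  leadership role held: yes → true
  enrolled full-time: no → false
  academic standing = probation: good == probation is false
  essays submitted ≤ 0: 3 ≤ 0 is false
Combine:
[1.1] NOT false = true
[1.2] NOT true = false
[1] true OR false = true
[2.1] true OR false = true
[2.2.1] false AND false = false
[2.2] NOT false = true
[2] true AND true = true
[root] true AND true = true
Overall: true → awarded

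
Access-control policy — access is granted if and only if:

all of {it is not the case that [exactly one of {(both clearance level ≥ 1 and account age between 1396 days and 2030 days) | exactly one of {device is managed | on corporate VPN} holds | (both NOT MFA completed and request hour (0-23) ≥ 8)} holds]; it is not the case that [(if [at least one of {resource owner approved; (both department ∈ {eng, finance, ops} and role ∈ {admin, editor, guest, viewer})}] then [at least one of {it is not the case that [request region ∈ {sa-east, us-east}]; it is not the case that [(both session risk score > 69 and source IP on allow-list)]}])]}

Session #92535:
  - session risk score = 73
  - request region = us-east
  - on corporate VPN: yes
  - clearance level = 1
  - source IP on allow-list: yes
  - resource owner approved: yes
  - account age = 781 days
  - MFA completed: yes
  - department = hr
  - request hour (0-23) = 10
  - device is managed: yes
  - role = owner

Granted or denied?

Granted

Atomic conditions:
  clearance level ≥ 1: 1 ≥ 1 is true
  account age between 1396 days and 2030 days: 781 in [1396, 2030] is false
  device is managed: yes → true
  on corporate VPN: yes → true
  NOT MFA completed: yes → false
  request hour (0-23) ≥ 8: 10 ≥ 8 is true
  resource owner approved: yes → true
  department ∈ {eng, finance, ops}: hr is not in the set → false
  role ∈ {admin, editor, guest, viewer}: owner is not in the set → false
  request region ∈ {sa-east, us-east}: us-east is in the set → true
  session risk score > 69: 73 > 69 is true
  source IP on allow-list: yes → true
Combine:
[1.1.1] true AND false = false
[1.1.2] exactly-one(true, true) = false
[1.1.3] false AND true = false
[1.1] exactly-one(false, false, false) = false
[1] NOT false = true
[2.1.1.2] false AND false = false
[2.1.1] true OR false = true
[2.1.2.1] NOT true = false
[2.1.2.2.1] true AND true = true
[2.1.2.2] NOT true = false
[2.1.2] false OR false = false
[2.1] true → false = false
[2] NOT false = true
[root] true AND true = true
Overall: true → granted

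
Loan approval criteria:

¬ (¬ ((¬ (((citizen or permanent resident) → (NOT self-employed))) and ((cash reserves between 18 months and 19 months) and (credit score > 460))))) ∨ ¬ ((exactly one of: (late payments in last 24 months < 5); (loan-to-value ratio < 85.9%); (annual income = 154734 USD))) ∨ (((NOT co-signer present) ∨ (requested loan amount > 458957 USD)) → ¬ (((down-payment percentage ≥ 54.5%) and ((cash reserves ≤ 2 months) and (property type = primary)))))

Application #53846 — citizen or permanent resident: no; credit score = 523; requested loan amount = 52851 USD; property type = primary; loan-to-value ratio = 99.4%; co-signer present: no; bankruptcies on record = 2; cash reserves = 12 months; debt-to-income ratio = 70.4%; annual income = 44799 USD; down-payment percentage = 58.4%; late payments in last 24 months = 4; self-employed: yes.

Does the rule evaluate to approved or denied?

Approved

Atomic conditions:
  citizen or permanent resident: no → false
  NOT self-employed: yes → false
  cash reserves between 18 months and 19 months: 12 in [18, 19] is false
  credit score > 460: 523 > 460 is true
  late payments in last 24 months < 5: 4 < 5 is true
  loan-to-value ratio < 85.9%: 99.4 < 85.9 is false
  annual income = 154734 USD: 44799 == 154734 is false
  NOT co-signer present: no → true
  requested loan amount > 458957 USD: 52851 > 458957 is false
  down-payment percentage ≥ 54.5%: 58.4 ≥ 54.5 is true
  cash reserves ≤ 2 months: 12 ≤ 2 is false
  property type = primary: primary == primary is true
Combine:
[1.1.1.1.1] false → false (antecedent false ⇒ implication holds) = true
[1.1.1.1] NOT true = false
[1.1.1.2] false AND true = false
[1.1.1] false AND false = false
[1.1] NOT false = true
[1] NOT true = false
[2.1] exactly-one(true, false, false) = true
[2] NOT true = false
[3.1] true OR false = true
[3.2.1.2] false AND true = false
[3.2.1] true AND false = false
[3.2] NOT false = true
[3] true → true = true
[root] false OR false OR true = true
Overall: true → approved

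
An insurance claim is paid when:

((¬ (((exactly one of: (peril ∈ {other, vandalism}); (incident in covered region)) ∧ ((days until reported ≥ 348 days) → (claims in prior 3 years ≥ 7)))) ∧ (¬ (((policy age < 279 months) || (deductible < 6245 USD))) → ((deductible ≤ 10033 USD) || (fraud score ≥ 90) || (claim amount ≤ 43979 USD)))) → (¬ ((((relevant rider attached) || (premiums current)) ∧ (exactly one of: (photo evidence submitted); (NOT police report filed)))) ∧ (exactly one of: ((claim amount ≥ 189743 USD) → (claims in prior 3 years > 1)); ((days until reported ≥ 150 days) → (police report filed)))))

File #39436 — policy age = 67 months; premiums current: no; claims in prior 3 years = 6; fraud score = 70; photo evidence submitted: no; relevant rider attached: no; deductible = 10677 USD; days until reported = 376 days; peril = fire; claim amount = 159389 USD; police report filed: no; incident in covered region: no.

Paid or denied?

Atomic conditions:
  peril ∈ {other, vandalism}: fire is not in the set → false
  incident in covered region: no → false
  days until reported ≥ 348 days: 376 ≥ 348 is true
  claims in prior 3 years ≥ 7: 6 ≥ 7 is false
  policy age < 279 months: 67 < 279 is true
  deductible < 6245 USD: 10677 < 6245 is false
  deductible ≤ 10033 USD: 10677 ≤ 10033 is false
  fraud score ≥ 90: 70 ≥ 90 is false
  claim amount ≤ 43979 USD: 159389 ≤ 43979 is false
  relevant rider attached: no → false
  premiums current: no → false
  photo evidence submitted: no → false
  NOT police report filed: no → true
  claim amount ≥ 189743 USD: 159389 ≥ 189743 is false
  claims in prior 3 years > 1: 6 > 1 is true
  days until reported ≥ 150 days: 376 ≥ 150 is true
  police report filed: no → false
Combine:
[1.1.1.1] exactly-one(false, false) = false
[1.1.1.2] true → false = false
[1.1.1] false AND false = false
[1.1] NOT false = true
[1.2.1.1] true OR false = true
[1.2.1] NOT true = false
[1.2.2] false OR false OR false = false
[1.2] false → false (antecedent false ⇒ implication holds) = true
[1] true AND true = true
[2.1.1.1] false OR false = false
[2.1.1.2] exactly-one(false, true) = true
[2.1.1] false AND true = false
[2.1] NOT false = true
[2.2.1] false → true (antecedent false ⇒ implication holds) = true
[2.2.2] true → false = false
[2.2] exactly-one(true, false) = true
[2] true AND true = true
[root] true → true = true
Overall: true → paid

Paid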